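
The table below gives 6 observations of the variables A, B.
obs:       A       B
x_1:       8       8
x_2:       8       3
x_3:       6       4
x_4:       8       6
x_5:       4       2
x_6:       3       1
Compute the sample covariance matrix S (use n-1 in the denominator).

Step 1 — column means:
  mean(A) = (8 + 8 + 6 + 8 + 4 + 3) / 6 = 37/6 = 6.1667
  mean(B) = (8 + 3 + 4 + 6 + 2 + 1) / 6 = 24/6 = 4

Step 2 — sample covariance S[i,j] = (1/(n-1)) · Σ_k (x_{k,i} - mean_i) · (x_{k,j} - mean_j), with n-1 = 5.
  S[A,A] = ((1.8333)·(1.8333) + (1.8333)·(1.8333) + (-0.1667)·(-0.1667) + (1.8333)·(1.8333) + (-2.1667)·(-2.1667) + (-3.1667)·(-3.1667)) / 5 = 24.8333/5 = 4.9667
  S[A,B] = ((1.8333)·(4) + (1.8333)·(-1) + (-0.1667)·(0) + (1.8333)·(2) + (-2.1667)·(-2) + (-3.1667)·(-3)) / 5 = 23/5 = 4.6
  S[B,B] = ((4)·(4) + (-1)·(-1) + (0)·(0) + (2)·(2) + (-2)·(-2) + (-3)·(-3)) / 5 = 34/5 = 6.8

S is symmetric (S[j,i] = S[i,j]). Assembling:

S = [[4.9667, 4.6],
 [4.6, 6.8]]


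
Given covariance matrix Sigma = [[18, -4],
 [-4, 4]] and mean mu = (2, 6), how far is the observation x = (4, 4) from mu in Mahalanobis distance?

Step 1 — centre the observation: (x - mu) = (2, -2).

Step 2 — invert Sigma. det(Sigma) = 18·4 - (-4)² = 56.
  Sigma^{-1} = (1/det) · [[d, -b], [-b, a]] = [[0.0714, 0.0714],
 [0.0714, 0.3214]].

Step 3 — form the quadratic (x - mu)^T · Sigma^{-1} · (x - mu):
  Sigma^{-1} · (x - mu) = (0, -0.5).
  (x - mu)^T · [Sigma^{-1} · (x - mu)] = (2)·(0) + (-2)·(-0.5) = 1.

Step 4 — take square root: d = √(1) ≈ 1.

d(x, mu) = √(1) ≈ 1


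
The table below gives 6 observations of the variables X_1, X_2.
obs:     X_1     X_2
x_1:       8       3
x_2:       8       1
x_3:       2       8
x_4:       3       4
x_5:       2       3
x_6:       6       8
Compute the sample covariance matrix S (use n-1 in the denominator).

Step 1 — column means:
  mean(X_1) = (8 + 8 + 2 + 3 + 2 + 6) / 6 = 29/6 = 4.8333
  mean(X_2) = (3 + 1 + 8 + 4 + 3 + 8) / 6 = 27/6 = 4.5

Step 2 — sample covariance S[i,j] = (1/(n-1)) · Σ_k (x_{k,i} - mean_i) · (x_{k,j} - mean_j), with n-1 = 5.
  S[X_1,X_1] = ((3.1667)·(3.1667) + (3.1667)·(3.1667) + (-2.8333)·(-2.8333) + (-1.8333)·(-1.8333) + (-2.8333)·(-2.8333) + (1.1667)·(1.1667)) / 5 = 40.8333/5 = 8.1667
  S[X_1,X_2] = ((3.1667)·(-1.5) + (3.1667)·(-3.5) + (-2.8333)·(3.5) + (-1.8333)·(-0.5) + (-2.8333)·(-1.5) + (1.1667)·(3.5)) / 5 = -16.5/5 = -3.3
  S[X_2,X_2] = ((-1.5)·(-1.5) + (-3.5)·(-3.5) + (3.5)·(3.5) + (-0.5)·(-0.5) + (-1.5)·(-1.5) + (3.5)·(3.5)) / 5 = 41.5/5 = 8.3

S is symmetric (S[j,i] = S[i,j]). Assembling:

S = [[8.1667, -3.3],
 [-3.3, 8.3]]


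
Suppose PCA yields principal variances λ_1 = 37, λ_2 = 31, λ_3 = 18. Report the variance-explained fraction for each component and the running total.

Step 1 — total variance = trace(Sigma) = Σ λ_i = 37 + 31 + 18 = 86.

Step 2 — fraction explained by component i = λ_i / Σ λ:
  PC1: 37/86 = 0.4302
  PC2: 31/86 = 0.3605
  PC3: 18/86 = 0.2093

Step 3 — cumulative fraction after k components = (λ_1 + ... + λ_k) / Σ λ:
  k = 1: 37/86 = 0.4302
  k = 2: (37 + 31)/86 = 68/86 = 0.7907
  k = 3: (37 + 31 + 18)/86 = 86/86 = 1

Summary (fraction, with percent):

explained: PC1 0.4302 (43.02%), PC2 0.3605 (36.05%), PC3 0.2093 (20.93%);  cumulative: 0.4302, 0.7907, 1


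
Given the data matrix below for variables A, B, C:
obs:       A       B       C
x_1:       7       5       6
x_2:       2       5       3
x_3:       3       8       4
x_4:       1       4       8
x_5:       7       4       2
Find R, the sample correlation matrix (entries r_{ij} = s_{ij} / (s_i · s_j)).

Step 1 — column means:
  mean(A) = (7 + 2 + 3 + 1 + 7) / 5 = 20/5 = 4
  mean(B) = (5 + 5 + 8 + 4 + 4) / 5 = 26/5 = 5.2
  mean(C) = (6 + 3 + 4 + 8 + 2) / 5 = 23/5 = 4.6

Step 2 — sample variances and covariances s[i,j] = (1/(n-1)) · Σ_k (x_{k,i} - mean_i) · (x_{k,j} - mean_j), with n-1 = 4:
  s[A,A] = ((3)·(3) + (-2)·(-2) + (-1)·(-1) + (-3)·(-3) + (3)·(3)) / 4 = 32/4 = 8
  s[A,B] = ((3)·(-0.2) + (-2)·(-0.2) + (-1)·(2.8) + (-3)·(-1.2) + (3)·(-1.2)) / 4 = -3/4 = -0.75
  s[A,C] = ((3)·(1.4) + (-2)·(-1.6) + (-1)·(-0.6) + (-3)·(3.4) + (3)·(-2.6)) / 4 = -10/4 = -2.5
  s[B,B] = ((-0.2)·(-0.2) + (-0.2)·(-0.2) + (2.8)·(2.8) + (-1.2)·(-1.2) + (-1.2)·(-1.2)) / 4 = 10.8/4 = 2.7
  s[B,C] = ((-0.2)·(1.4) + (-0.2)·(-1.6) + (2.8)·(-0.6) + (-1.2)·(3.4) + (-1.2)·(-2.6)) / 4 = -2.6/4 = -0.65
  s[C,C] = ((1.4)·(1.4) + (-1.6)·(-1.6) + (-0.6)·(-0.6) + (3.4)·(3.4) + (-2.6)·(-2.6)) / 4 = 23.2/4 = 5.8
  Sample standard deviations s_i = √(s[i,i]):
  s(A) = √(8) = 2.8284
  s(B) = √(2.7) = 1.6432
  s(C) = √(5.8) = 2.4083

Step 3 — r_{ij} = s_{ij} / (s_i · s_j):
  r[A,A] = 1 (diagonal).
  r[A,B] = -0.75 / (2.8284 · 1.6432) = -0.75 / 4.6476 = -0.1614
  r[A,C] = -2.5 / (2.8284 · 2.4083) = -2.5 / 6.8118 = -0.367
  r[B,B] = 1 (diagonal).
  r[B,C] = -0.65 / (1.6432 · 2.4083) = -0.65 / 3.9573 = -0.1643
  r[C,C] = 1 (diagonal).

R is symmetric with unit diagonal. Assembling:

R = [[1, -0.1614, -0.367],
 [-0.1614, 1, -0.1643],
 [-0.367, -0.1643, 1]]


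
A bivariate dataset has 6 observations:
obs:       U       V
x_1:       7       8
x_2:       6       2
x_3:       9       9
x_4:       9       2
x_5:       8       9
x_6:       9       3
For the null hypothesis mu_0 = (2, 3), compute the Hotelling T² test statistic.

Step 1 — sample mean vector:
  mean(U) = (7 + 6 + 9 + 9 + 8 + 9) / 6 = 48/6 = 8
  mean(V) = (8 + 2 + 9 + 2 + 9 + 3) / 6 = 33/6 = 5.5
  x̄ = (8, 5.5),  deviation x̄ - mu_0 = (8, 5.5) - (2, 3) = (6, 2.5).

Step 2 — sample covariance matrix, S[i,j] = (1/(n-1)) · Σ_k (x_{k,i} - mean_i) · (x_{k,j} - mean_j), divisor n-1 = 5:
  S[U,U] = ((-1)·(-1) + (-2)·(-2) + (1)·(1) + (1)·(1) + (0)·(0) + (1)·(1)) / 5 = 8/5 = 1.6
  S[U,V] = ((-1)·(2.5) + (-2)·(-3.5) + (1)·(3.5) + (1)·(-3.5) + (0)·(3.5) + (1)·(-2.5)) / 5 = 2/5 = 0.4
  S[V,V] = ((2.5)·(2.5) + (-3.5)·(-3.5) + (3.5)·(3.5) + (-3.5)·(-3.5) + (3.5)·(3.5) + (-2.5)·(-2.5)) / 5 = 61.5/5 = 12.3
  S = [[1.6, 0.4],
 [0.4, 12.3]].

Step 3 — invert S. det(S) = 1.6·12.3 - (0.4)² = 19.52.
  S^{-1} = (1/det) · [[d, -b], [-b, a]] = [[0.6301, -0.0205],
 [-0.0205, 0.082]].

Step 4 — quadratic form (x̄ - mu_0)^T · S^{-1} · (x̄ - mu_0):
  S^{-1} · (x̄ - mu_0) = (3.7295, 0.082),
  (x̄ - mu_0)^T · [...] = (6)·(3.7295) + (2.5)·(0.082) = 22.582.

Step 5 — scale by n: T² = 6 · 22.582 = 135.4918.

T² ≈ 135.4918


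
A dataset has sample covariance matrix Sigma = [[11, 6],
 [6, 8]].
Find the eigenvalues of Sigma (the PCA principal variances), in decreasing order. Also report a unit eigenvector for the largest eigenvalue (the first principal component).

Step 1 — characteristic polynomial of 2×2 Sigma:
  det(Sigma - λI) = λ² - trace · λ + det = 0.
  trace = 11 + 8 = 19, det = 11·8 - (6)² = 52.
Step 2 — discriminant:
  Δ = trace² - 4·det = 361 - 208 = 153.
Step 3 — eigenvalues:
  λ = (trace ± √Δ)/2 = (19 ± 12.3693)/2,
  λ_1 = 15.6847,  λ_2 = 3.3153.

Step 4 — unit eigenvector for λ_1: solve (Sigma - λ_1 I)v = 0. First row:
  (11 - 15.6847)·v_x + (6)·v_y = 0, i.e. (-4.6847)·v_x + (6)·v_y = 0,
  so v ∝ (b, λ_1 - a) = (6, 4.6847) = u.
  ||u|| = √((6)² + (4.6847)²) = √(57.946) ≈ 7.6122,
  v_1 = u/||u|| ≈ (0.7882, 0.6154) (||v_1|| = 1).

λ_1 = 15.6847,  λ_2 = 3.3153;  v_1 ≈ (0.7882, 0.6154)


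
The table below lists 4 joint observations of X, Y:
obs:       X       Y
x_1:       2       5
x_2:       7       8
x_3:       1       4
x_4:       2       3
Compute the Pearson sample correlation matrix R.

Step 1 — column means:
  mean(X) = (2 + 7 + 1 + 2) / 4 = 12/4 = 3
  mean(Y) = (5 + 8 + 4 + 3) / 4 = 20/4 = 5

Step 2 — sample variances and covariances s[i,j] = (1/(n-1)) · Σ_k (x_{k,i} - mean_i) · (x_{k,j} - mean_j), with n-1 = 3:
  s[X,X] = ((-1)·(-1) + (4)·(4) + (-2)·(-2) + (-1)·(-1)) / 3 = 22/3 = 7.3333
  s[X,Y] = ((-1)·(0) + (4)·(3) + (-2)·(-1) + (-1)·(-2)) / 3 = 16/3 = 5.3333
  s[Y,Y] = ((0)·(0) + (3)·(3) + (-1)·(-1) + (-2)·(-2)) / 3 = 14/3 = 4.6667
  Sample standard deviations s_i = √(s[i,i]):
  s(X) = √(7.3333) = 2.708
  s(Y) = √(4.6667) = 2.1602

Step 3 — r_{ij} = s_{ij} / (s_i · s_j):
  r[X,X] = 1 (diagonal).
  r[X,Y] = 5.3333 / (2.708 · 2.1602) = 5.3333 / 5.85 = 0.9117
  r[Y,Y] = 1 (diagonal).

R is symmetric with unit diagonal. Assembling:

R = [[1, 0.9117],
 [0.9117, 1]]


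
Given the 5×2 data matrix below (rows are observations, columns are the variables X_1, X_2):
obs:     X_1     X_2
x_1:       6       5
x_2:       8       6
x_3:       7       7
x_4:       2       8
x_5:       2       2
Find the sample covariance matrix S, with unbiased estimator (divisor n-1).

Step 1 — column means:
  mean(X_1) = (6 + 8 + 7 + 2 + 2) / 5 = 25/5 = 5
  mean(X_2) = (5 + 6 + 7 + 8 + 2) / 5 = 28/5 = 5.6

Step 2 — sample covariance S[i,j] = (1/(n-1)) · Σ_k (x_{k,i} - mean_i) · (x_{k,j} - mean_j), with n-1 = 4.
  S[X_1,X_1] = ((1)·(1) + (3)·(3) + (2)·(2) + (-3)·(-3) + (-3)·(-3)) / 4 = 32/4 = 8
  S[X_1,X_2] = ((1)·(-0.6) + (3)·(0.4) + (2)·(1.4) + (-3)·(2.4) + (-3)·(-3.6)) / 4 = 7/4 = 1.75
  S[X_2,X_2] = ((-0.6)·(-0.6) + (0.4)·(0.4) + (1.4)·(1.4) + (2.4)·(2.4) + (-3.6)·(-3.6)) / 4 = 21.2/4 = 5.3

S is symmetric (S[j,i] = S[i,j]). Assembling:

S = [[8, 1.75],
 [1.75, 5.3]]


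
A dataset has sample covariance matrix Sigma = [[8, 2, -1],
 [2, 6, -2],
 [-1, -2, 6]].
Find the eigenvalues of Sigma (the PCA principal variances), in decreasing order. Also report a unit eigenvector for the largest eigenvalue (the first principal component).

Step 1 — characteristic polynomial p(λ) = det(λI - Sigma) = λ³ - tr·λ² + c_1·λ - det, where tr = trace, c_1 = sum of the principal 2×2 minors, det = det(Sigma):
  tr = 8 + 6 + 6 = 20,
  c_1 = (8·6 - (2)²) + (8·6 - (-1)²) + (6·6 - (-2)²) = 44 + 47 + 32 = 123,
  det = 8·(6·6 - (-2)²) - (2)·((2)·6 - (-2)·(-1)) + (-1)·((2)·(-2) - 6·(-1)) = 8·(32) - (2)·(10) + (-1)·(2) = 234.
  So p(λ) = λ³ - 20λ² + 123λ - 234.
Step 2 — look for an integer root (rational root theorem: any rational root is an integer divisor of 234). Testing λ = 6:
  p(6) = 216 - 720 + 738 - 234 = 0  ✓
  Dividing out (λ - 6): p(λ) = (λ - 6)(λ² - 14λ + 39).
Step 3 — remaining eigenvalues from the quadratic λ² - 14λ + 39 = 0:
  Δ = 14² - 4·39 = 196 - 156 = 40,  λ = (14 ± √40)/2 = (14 ± 6.3246)/2 ≈ 10.1623 or 3.8377.
  Sorted: λ_1 = 10.1623,  λ_2 = 6,  λ_3 = 3.8377  (check: sum = 20 = tr ✓).

Step 4 — unit eigenvector for λ_1 ≈ 10.1623: v spans the null space of (Sigma - λ_1 I), whose rows are
  r_1 = (-2.1623, 2, -1),  r_2 = (2, -4.1623, -2),  r_3 = (-1, -2, -4.1623).
  v is orthogonal to every row, so take v ∝ r_1 × r_2 = ((2)·(-2) - (-1)·(-4.1623), (-1)·(2) - (-2.1623)·(-2), (-2.1623)·(-4.1623) - (2)·(2)) ≈ (-8.1623, -6.3246, 5).
  Rescale (multiply by -1 so the first nonzero entry is positive): u = (8.1623, 6.3246, -5).
  ||u|| = √((8.1623)² + (6.3246)² + (-5)²) = √(131.6228) ≈ 11.4727,  v_1 = u/||u|| ≈ (0.7115, 0.5513, -0.4358) (||v_1|| = 1).

λ_1 = 10.1623,  λ_2 = 6,  λ_3 = 3.8377;  v_1 ≈ (0.7115, 0.5513, -0.4358)


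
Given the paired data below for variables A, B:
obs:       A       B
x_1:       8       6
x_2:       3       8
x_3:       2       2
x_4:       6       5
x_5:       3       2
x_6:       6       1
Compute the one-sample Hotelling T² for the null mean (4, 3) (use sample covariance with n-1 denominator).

Step 1 — sample mean vector:
  mean(A) = (8 + 3 + 2 + 6 + 3 + 6) / 6 = 28/6 = 4.6667
  mean(B) = (6 + 8 + 2 + 5 + 2 + 1) / 6 = 24/6 = 4
  x̄ = (4.6667, 4),  deviation x̄ - mu_0 = (4.6667, 4) - (4, 3) = (0.6667, 1).

Step 2 — sample covariance matrix, S[i,j] = (1/(n-1)) · Σ_k (x_{k,i} - mean_i) · (x_{k,j} - mean_j), divisor n-1 = 5:
  S[A,A] = ((3.3333)·(3.3333) + (-1.6667)·(-1.6667) + (-2.6667)·(-2.6667) + (1.3333)·(1.3333) + (-1.6667)·(-1.6667) + (1.3333)·(1.3333)) / 5 = 27.3333/5 = 5.4667
  S[A,B] = ((3.3333)·(2) + (-1.6667)·(4) + (-2.6667)·(-2) + (1.3333)·(1) + (-1.6667)·(-2) + (1.3333)·(-3)) / 5 = 6/5 = 1.2
  S[B,B] = ((2)·(2) + (4)·(4) + (-2)·(-2) + (1)·(1) + (-2)·(-2) + (-3)·(-3)) / 5 = 38/5 = 7.6
  S = [[5.4667, 1.2],
 [1.2, 7.6]].

Step 3 — invert S. det(S) = 5.4667·7.6 - (1.2)² = 40.1067.
  S^{-1} = (1/det) · [[d, -b], [-b, a]] = [[0.1895, -0.0299],
 [-0.0299, 0.1363]].

Step 4 — quadratic form (x̄ - mu_0)^T · S^{-1} · (x̄ - mu_0):
  S^{-1} · (x̄ - mu_0) = (0.0964, 0.1164),
  (x̄ - mu_0)^T · [...] = (0.6667)·(0.0964) + (1)·(0.1164) = 0.1806.

Step 5 — scale by n: T² = 6 · 0.1806 = 1.0838.

T² ≈ 1.0838


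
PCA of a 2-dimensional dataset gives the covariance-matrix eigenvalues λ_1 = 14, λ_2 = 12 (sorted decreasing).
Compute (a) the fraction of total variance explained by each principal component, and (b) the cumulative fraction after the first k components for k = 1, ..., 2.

Step 1 — total variance = trace(Sigma) = Σ λ_i = 14 + 12 = 26.

Step 2 — fraction explained by component i = λ_i / Σ λ:
  PC1: 14/26 = 0.5385
  PC2: 12/26 = 0.4615

Step 3 — cumulative fraction after k components = (λ_1 + ... + λ_k) / Σ λ:
  k = 1: 14/26 = 0.5385
  k = 2: (14 + 12)/26 = 26/26 = 1

Summary (fraction, with percent):

explained: PC1 0.5385 (53.85%), PC2 0.4615 (46.15%);  cumulative: 0.5385, 1


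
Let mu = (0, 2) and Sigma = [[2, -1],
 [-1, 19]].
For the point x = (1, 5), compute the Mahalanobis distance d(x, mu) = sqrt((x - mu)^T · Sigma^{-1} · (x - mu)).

Step 1 — centre the observation: (x - mu) = (1, 3).

Step 2 — invert Sigma. det(Sigma) = 2·19 - (-1)² = 37.
  Sigma^{-1} = (1/det) · [[d, -b], [-b, a]] = [[0.5135, 0.027],
 [0.027, 0.0541]].

Step 3 — form the quadratic (x - mu)^T · Sigma^{-1} · (x - mu):
  Sigma^{-1} · (x - mu) = (0.5946, 0.1892).
  (x - mu)^T · [Sigma^{-1} · (x - mu)] = (1)·(0.5946) + (3)·(0.1892) = 1.1622.

Step 4 — take square root: d = √(1.1622) ≈ 1.078.

d(x, mu) = √(1.1622) ≈ 1.078


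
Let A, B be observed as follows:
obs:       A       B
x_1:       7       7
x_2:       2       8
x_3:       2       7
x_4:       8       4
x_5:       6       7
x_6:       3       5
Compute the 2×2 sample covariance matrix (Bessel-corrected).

Step 1 — column means:
  mean(A) = (7 + 2 + 2 + 8 + 6 + 3) / 6 = 28/6 = 4.6667
  mean(B) = (7 + 8 + 7 + 4 + 7 + 5) / 6 = 38/6 = 6.3333

Step 2 — sample covariance S[i,j] = (1/(n-1)) · Σ_k (x_{k,i} - mean_i) · (x_{k,j} - mean_j), with n-1 = 5.
  S[A,A] = ((2.3333)·(2.3333) + (-2.6667)·(-2.6667) + (-2.6667)·(-2.6667) + (3.3333)·(3.3333) + (1.3333)·(1.3333) + (-1.6667)·(-1.6667)) / 5 = 35.3333/5 = 7.0667
  S[A,B] = ((2.3333)·(0.6667) + (-2.6667)·(1.6667) + (-2.6667)·(0.6667) + (3.3333)·(-2.3333) + (1.3333)·(0.6667) + (-1.6667)·(-1.3333)) / 5 = -9.3333/5 = -1.8667
  S[B,B] = ((0.6667)·(0.6667) + (1.6667)·(1.6667) + (0.6667)·(0.6667) + (-2.3333)·(-2.3333) + (0.6667)·(0.6667) + (-1.3333)·(-1.3333)) / 5 = 11.3333/5 = 2.2667

S is symmetric (S[j,i] = S[i,j]). Assembling:

S = [[7.0667, -1.8667],
 [-1.8667, 2.2667]]


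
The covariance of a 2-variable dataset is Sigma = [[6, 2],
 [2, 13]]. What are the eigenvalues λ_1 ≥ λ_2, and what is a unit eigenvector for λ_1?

Step 1 — characteristic polynomial of 2×2 Sigma:
  det(Sigma - λI) = λ² - trace · λ + det = 0.
  trace = 6 + 13 = 19, det = 6·13 - (2)² = 74.
Step 2 — discriminant:
  Δ = trace² - 4·det = 361 - 296 = 65.
Step 3 — eigenvalues:
  λ = (trace ± √Δ)/2 = (19 ± 8.0623)/2,
  λ_1 = 13.5311,  λ_2 = 5.4689.

Step 4 — unit eigenvector for λ_1: solve (Sigma - λ_1 I)v = 0. First row:
  (6 - 13.5311)·v_x + (2)·v_y = 0, i.e. (-7.5311)·v_x + (2)·v_y = 0,
  so v ∝ (b, λ_1 - a) = (2, 7.5311) = u.
  ||u|| = √((2)² + (7.5311)²) = √(60.7179) ≈ 7.7922,
  v_1 = u/||u|| ≈ (0.2567, 0.9665) (||v_1|| = 1).

λ_1 = 13.5311,  λ_2 = 5.4689;  v_1 ≈ (0.2567, 0.9665)


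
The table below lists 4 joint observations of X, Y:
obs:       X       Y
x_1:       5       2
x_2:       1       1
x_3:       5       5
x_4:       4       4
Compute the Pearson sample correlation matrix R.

Step 1 — column means:
  mean(X) = (5 + 1 + 5 + 4) / 4 = 15/4 = 3.75
  mean(Y) = (2 + 1 + 5 + 4) / 4 = 12/4 = 3

Step 2 — sample variances and covariances s[i,j] = (1/(n-1)) · Σ_k (x_{k,i} - mean_i) · (x_{k,j} - mean_j), with n-1 = 3:
  s[X,X] = ((1.25)·(1.25) + (-2.75)·(-2.75) + (1.25)·(1.25) + (0.25)·(0.25)) / 3 = 10.75/3 = 3.5833
  s[X,Y] = ((1.25)·(-1) + (-2.75)·(-2) + (1.25)·(2) + (0.25)·(1)) / 3 = 7/3 = 2.3333
  s[Y,Y] = ((-1)·(-1) + (-2)·(-2) + (2)·(2) + (1)·(1)) / 3 = 10/3 = 3.3333
  Sample standard deviations s_i = √(s[i,i]):
  s(X) = √(3.5833) = 1.893
  s(Y) = √(3.3333) = 1.8257

Step 3 — r_{ij} = s_{ij} / (s_i · s_j):
  r[X,X] = 1 (diagonal).
  r[X,Y] = 2.3333 / (1.893 · 1.8257) = 2.3333 / 3.4561 = 0.6751
  r[Y,Y] = 1 (diagonal).

R is symmetric with unit diagonal. Assembling:

R = [[1, 0.6751],
 [0.6751, 1]]


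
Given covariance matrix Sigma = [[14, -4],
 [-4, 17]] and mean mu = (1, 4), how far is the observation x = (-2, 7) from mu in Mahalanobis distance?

Step 1 — centre the observation: (x - mu) = (-3, 3).

Step 2 — invert Sigma. det(Sigma) = 14·17 - (-4)² = 222.
  Sigma^{-1} = (1/det) · [[d, -b], [-b, a]] = [[0.0766, 0.018],
 [0.018, 0.0631]].

Step 3 — form the quadratic (x - mu)^T · Sigma^{-1} · (x - mu):
  Sigma^{-1} · (x - mu) = (-0.1757, 0.1351).
  (x - mu)^T · [Sigma^{-1} · (x - mu)] = (-3)·(-0.1757) + (3)·(0.1351) = 0.9324.

Step 4 — take square root: d = √(0.9324) ≈ 0.9656.

d(x, mu) = √(0.9324) ≈ 0.9656


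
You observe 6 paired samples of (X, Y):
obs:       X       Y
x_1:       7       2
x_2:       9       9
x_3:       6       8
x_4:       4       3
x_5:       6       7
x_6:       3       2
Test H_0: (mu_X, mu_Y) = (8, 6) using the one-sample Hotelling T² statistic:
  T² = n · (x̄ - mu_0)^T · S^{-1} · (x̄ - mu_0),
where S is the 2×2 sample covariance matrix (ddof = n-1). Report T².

Step 1 — sample mean vector:
  mean(X) = (7 + 9 + 6 + 4 + 6 + 3) / 6 = 35/6 = 5.8333
  mean(Y) = (2 + 9 + 8 + 3 + 7 + 2) / 6 = 31/6 = 5.1667
  x̄ = (5.8333, 5.1667),  deviation x̄ - mu_0 = (5.8333, 5.1667) - (8, 6) = (-2.1667, -0.8333).

Step 2 — sample covariance matrix, S[i,j] = (1/(n-1)) · Σ_k (x_{k,i} - mean_i) · (x_{k,j} - mean_j), divisor n-1 = 5:
  S[X,X] = ((1.1667)·(1.1667) + (3.1667)·(3.1667) + (0.1667)·(0.1667) + (-1.8333)·(-1.8333) + (0.1667)·(0.1667) + (-2.8333)·(-2.8333)) / 5 = 22.8333/5 = 4.5667
  S[X,Y] = ((1.1667)·(-3.1667) + (3.1667)·(3.8333) + (0.1667)·(2.8333) + (-1.8333)·(-2.1667) + (0.1667)·(1.8333) + (-2.8333)·(-3.1667)) / 5 = 22.1667/5 = 4.4333
  S[Y,Y] = ((-3.1667)·(-3.1667) + (3.8333)·(3.8333) + (2.8333)·(2.8333) + (-2.1667)·(-2.1667) + (1.8333)·(1.8333) + (-3.1667)·(-3.1667)) / 5 = 50.8333/5 = 10.1667
  S = [[4.5667, 4.4333],
 [4.4333, 10.1667]].

Step 3 — invert S. det(S) = 4.5667·10.1667 - (4.4333)² = 26.7733.
  S^{-1} = (1/det) · [[d, -b], [-b, a]] = [[0.3797, -0.1656],
 [-0.1656, 0.1706]].

Step 4 — quadratic form (x̄ - mu_0)^T · S^{-1} · (x̄ - mu_0):
  S^{-1} · (x̄ - mu_0) = (-0.6848, 0.2166),
  (x̄ - mu_0)^T · [...] = (-2.1667)·(-0.6848) + (-0.8333)·(0.2166) = 1.3031.

Step 5 — scale by n: T² = 6 · 1.3031 = 7.8187.

T² ≈ 7.8187


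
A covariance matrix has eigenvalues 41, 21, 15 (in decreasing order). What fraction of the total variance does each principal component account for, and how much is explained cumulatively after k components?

Step 1 — total variance = trace(Sigma) = Σ λ_i = 41 + 21 + 15 = 77.

Step 2 — fraction explained by component i = λ_i / Σ λ:
  PC1: 41/77 = 0.5325
  PC2: 21/77 = 0.2727
  PC3: 15/77 = 0.1948

Step 3 — cumulative fraction after k components = (λ_1 + ... + λ_k) / Σ λ:
  k = 1: 41/77 = 0.5325
  k = 2: (41 + 21)/77 = 62/77 = 0.8052
  k = 3: (41 + 21 + 15)/77 = 77/77 = 1

Summary (fraction, with percent):

explained: PC1 0.5325 (53.25%), PC2 0.2727 (27.27%), PC3 0.1948 (19.48%);  cumulative: 0.5325, 0.8052, 1


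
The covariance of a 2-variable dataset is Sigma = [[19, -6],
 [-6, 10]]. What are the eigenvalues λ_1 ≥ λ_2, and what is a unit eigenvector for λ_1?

Step 1 — characteristic polynomial of 2×2 Sigma:
  det(Sigma - λI) = λ² - trace · λ + det = 0.
  trace = 19 + 10 = 29, det = 19·10 - (-6)² = 154.
Step 2 — discriminant:
  Δ = trace² - 4·det = 841 - 616 = 225.
Step 3 — eigenvalues:
  λ = (trace ± √Δ)/2 = (29 ± 15)/2,
  λ_1 = 22,  λ_2 = 7.

Step 4 — unit eigenvector for λ_1: solve (Sigma - λ_1 I)v = 0. First row:
  (19 - 22)·v_x + (-6)·v_y = 0, i.e. (-3)·v_x + (-6)·v_y = 0,
  so v ∝ (b, λ_1 - a) = (-6, 3); multiply by -1 so the first entry is positive: u = (6, -3).
  ||u|| = √((6)² + (-3)²) = √(45) ≈ 6.7082,
  v_1 = u/||u|| ≈ (0.8944, -0.4472) (||v_1|| = 1).

λ_1 = 22,  λ_2 = 7;  v_1 ≈ (0.8944, -0.4472)


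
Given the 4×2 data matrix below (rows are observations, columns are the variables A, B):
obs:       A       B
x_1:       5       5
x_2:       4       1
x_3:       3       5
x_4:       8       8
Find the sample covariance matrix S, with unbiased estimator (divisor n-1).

Step 1 — column means:
  mean(A) = (5 + 4 + 3 + 8) / 4 = 20/4 = 5
  mean(B) = (5 + 1 + 5 + 8) / 4 = 19/4 = 4.75

Step 2 — sample covariance S[i,j] = (1/(n-1)) · Σ_k (x_{k,i} - mean_i) · (x_{k,j} - mean_j), with n-1 = 3.
  S[A,A] = ((0)·(0) + (-1)·(-1) + (-2)·(-2) + (3)·(3)) / 3 = 14/3 = 4.6667
  S[A,B] = ((0)·(0.25) + (-1)·(-3.75) + (-2)·(0.25) + (3)·(3.25)) / 3 = 13/3 = 4.3333
  S[B,B] = ((0.25)·(0.25) + (-3.75)·(-3.75) + (0.25)·(0.25) + (3.25)·(3.25)) / 3 = 24.75/3 = 8.25

S is symmetric (S[j,i] = S[i,j]). Assembling:

S = [[4.6667, 4.3333],
 [4.3333, 8.25]]


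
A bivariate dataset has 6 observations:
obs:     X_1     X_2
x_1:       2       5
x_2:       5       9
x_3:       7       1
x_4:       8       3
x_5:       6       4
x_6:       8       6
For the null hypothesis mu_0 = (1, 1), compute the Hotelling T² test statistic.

Step 1 — sample mean vector:
  mean(X_1) = (2 + 5 + 7 + 8 + 6 + 8) / 6 = 36/6 = 6
  mean(X_2) = (5 + 9 + 1 + 3 + 4 + 6) / 6 = 28/6 = 4.6667
  x̄ = (6, 4.6667),  deviation x̄ - mu_0 = (6, 4.6667) - (1, 1) = (5, 3.6667).

Step 2 — sample covariance matrix, S[i,j] = (1/(n-1)) · Σ_k (x_{k,i} - mean_i) · (x_{k,j} - mean_j), divisor n-1 = 5:
  S[X_1,X_1] = ((-4)·(-4) + (-1)·(-1) + (1)·(1) + (2)·(2) + (0)·(0) + (2)·(2)) / 5 = 26/5 = 5.2
  S[X_1,X_2] = ((-4)·(0.3333) + (-1)·(4.3333) + (1)·(-3.6667) + (2)·(-1.6667) + (0)·(-0.6667) + (2)·(1.3333)) / 5 = -10/5 = -2
  S[X_2,X_2] = ((0.3333)·(0.3333) + (4.3333)·(4.3333) + (-3.6667)·(-3.6667) + (-1.6667)·(-1.6667) + (-0.6667)·(-0.6667) + (1.3333)·(1.3333)) / 5 = 37.3333/5 = 7.4667
  S = [[5.2, -2],
 [-2, 7.4667]].

Step 3 — invert S. det(S) = 5.2·7.4667 - (-2)² = 34.8267.
  S^{-1} = (1/det) · [[d, -b], [-b, a]] = [[0.2144, 0.0574],
 [0.0574, 0.1493]].

Step 4 — quadratic form (x̄ - mu_0)^T · S^{-1} · (x̄ - mu_0):
  S^{-1} · (x̄ - mu_0) = (1.2825, 0.8346),
  (x̄ - mu_0)^T · [...] = (5)·(1.2825) + (3.6667)·(0.8346) = 9.4729.

Step 5 — scale by n: T² = 6 · 9.4729 = 56.8377.

T² ≈ 56.8377


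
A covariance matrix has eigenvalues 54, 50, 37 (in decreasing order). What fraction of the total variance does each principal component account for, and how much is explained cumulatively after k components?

Step 1 — total variance = trace(Sigma) = Σ λ_i = 54 + 50 + 37 = 141.

Step 2 — fraction explained by component i = λ_i / Σ λ:
  PC1: 54/141 = 0.383
  PC2: 50/141 = 0.3546
  PC3: 37/141 = 0.2624

Step 3 — cumulative fraction after k components = (λ_1 + ... + λ_k) / Σ λ:
  k = 1: 54/141 = 0.383
  k = 2: (54 + 50)/141 = 104/141 = 0.7376
  k = 3: (54 + 50 + 37)/141 = 141/141 = 1

Summary (fraction, with percent):

explained: PC1 0.383 (38.3%), PC2 0.3546 (35.46%), PC3 0.2624 (26.24%);  cumulative: 0.383, 0.7376, 1


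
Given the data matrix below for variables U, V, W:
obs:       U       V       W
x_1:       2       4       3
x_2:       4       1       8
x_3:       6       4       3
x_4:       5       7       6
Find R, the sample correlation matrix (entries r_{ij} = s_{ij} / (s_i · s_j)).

Step 1 — column means:
  mean(U) = (2 + 4 + 6 + 5) / 4 = 17/4 = 4.25
  mean(V) = (4 + 1 + 4 + 7) / 4 = 16/4 = 4
  mean(W) = (3 + 8 + 3 + 6) / 4 = 20/4 = 5

Step 2 — sample variances and covariances s[i,j] = (1/(n-1)) · Σ_k (x_{k,i} - mean_i) · (x_{k,j} - mean_j), with n-1 = 3:
  s[U,U] = ((-2.25)·(-2.25) + (-0.25)·(-0.25) + (1.75)·(1.75) + (0.75)·(0.75)) / 3 = 8.75/3 = 2.9167
  s[U,V] = ((-2.25)·(0) + (-0.25)·(-3) + (1.75)·(0) + (0.75)·(3)) / 3 = 3/3 = 1
  s[U,W] = ((-2.25)·(-2) + (-0.25)·(3) + (1.75)·(-2) + (0.75)·(1)) / 3 = 1/3 = 0.3333
  s[V,V] = ((0)·(0) + (-3)·(-3) + (0)·(0) + (3)·(3)) / 3 = 18/3 = 6
  s[V,W] = ((0)·(-2) + (-3)·(3) + (0)·(-2) + (3)·(1)) / 3 = -6/3 = -2
  s[W,W] = ((-2)·(-2) + (3)·(3) + (-2)·(-2) + (1)·(1)) / 3 = 18/3 = 6
  Sample standard deviations s_i = √(s[i,i]):
  s(U) = √(2.9167) = 1.7078
  s(V) = √(6) = 2.4495
  s(W) = √(6) = 2.4495

Step 3 — r_{ij} = s_{ij} / (s_i · s_j):
  r[U,U] = 1 (diagonal).
  r[U,V] = 1 / (1.7078 · 2.4495) = 1 / 4.1833 = 0.239
  r[U,W] = 0.3333 / (1.7078 · 2.4495) = 0.3333 / 4.1833 = 0.0797
  r[V,V] = 1 (diagonal).
  r[V,W] = -2 / (2.4495 · 2.4495) = -2 / 6 = -0.3333
  r[W,W] = 1 (diagonal).

R is symmetric with unit diagonal. Assembling:

R = [[1, 0.239, 0.0797],
 [0.239, 1, -0.3333],
 [0.0797, -0.3333, 1]]


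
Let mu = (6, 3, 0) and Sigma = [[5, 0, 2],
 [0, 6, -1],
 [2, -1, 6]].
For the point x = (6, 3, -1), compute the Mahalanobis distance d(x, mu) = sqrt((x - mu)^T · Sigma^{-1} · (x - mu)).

Step 1 — centre the observation: (x - mu) = (0, 0, -1).

Step 2 — invert Sigma (cofactor / det for 3×3, or solve directly):
  Sigma^{-1} = [[0.2318, -0.0132, -0.0795],
 [-0.0132, 0.1722, 0.0331],
 [-0.0795, 0.0331, 0.1987]].

Step 3 — form the quadratic (x - mu)^T · Sigma^{-1} · (x - mu):
  Sigma^{-1} · (x - mu) = (0.0795, -0.0331, -0.1987).
  (x - mu)^T · [Sigma^{-1} · (x - mu)] = (0)·(0.0795) + (0)·(-0.0331) + (-1)·(-0.1987) = 0.1987.

Step 4 — take square root: d = √(0.1987) ≈ 0.4457.

d(x, mu) = √(0.1987) ≈ 0.4457


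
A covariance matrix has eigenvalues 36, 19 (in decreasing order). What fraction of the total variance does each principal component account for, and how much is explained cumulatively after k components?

Step 1 — total variance = trace(Sigma) = Σ λ_i = 36 + 19 = 55.

Step 2 — fraction explained by component i = λ_i / Σ λ:
  PC1: 36/55 = 0.6545
  PC2: 19/55 = 0.3455

Step 3 — cumulative fraction after k components = (λ_1 + ... + λ_k) / Σ λ:
  k = 1: 36/55 = 0.6545
  k = 2: (36 + 19)/55 = 55/55 = 1

Summary (fraction, with percent):

explained: PC1 0.6545 (65.45%), PC2 0.3455 (34.55%);  cumulative: 0.6545, 1


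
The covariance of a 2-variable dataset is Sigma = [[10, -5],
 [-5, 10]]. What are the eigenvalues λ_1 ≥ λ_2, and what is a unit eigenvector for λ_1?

Step 1 — characteristic polynomial of 2×2 Sigma:
  det(Sigma - λI) = λ² - trace · λ + det = 0.
  trace = 10 + 10 = 20, det = 10·10 - (-5)² = 75.
Step 2 — discriminant:
  Δ = trace² - 4·det = 400 - 300 = 100.
Step 3 — eigenvalues:
  λ = (trace ± √Δ)/2 = (20 ± 10)/2,
  λ_1 = 15,  λ_2 = 5.

Step 4 — unit eigenvector for λ_1: solve (Sigma - λ_1 I)v = 0. First row:
  (10 - 15)·v_x + (-5)·v_y = 0, i.e. (-5)·v_x + (-5)·v_y = 0,
  so v ∝ (b, λ_1 - a) = (-5, 5); multiply by -1 so the first entry is positive: u = (5, -5).
  ||u|| = √((5)² + (-5)²) = √(50) ≈ 7.0711,
  v_1 = u/||u|| ≈ (0.7071, -0.7071) (||v_1|| = 1).

λ_1 = 15,  λ_2 = 5;  v_1 ≈ (0.7071, -0.7071)


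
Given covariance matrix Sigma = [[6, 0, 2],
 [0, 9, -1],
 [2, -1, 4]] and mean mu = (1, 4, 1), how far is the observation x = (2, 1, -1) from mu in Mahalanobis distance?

Step 1 — centre the observation: (x - mu) = (1, -3, -2).

Step 2 — invert Sigma (cofactor / det for 3×3, or solve directly):
  Sigma^{-1} = [[0.2011, -0.0115, -0.1034],
 [-0.0115, 0.1149, 0.0345],
 [-0.1034, 0.0345, 0.3103]].

Step 3 — form the quadratic (x - mu)^T · Sigma^{-1} · (x - mu):
  Sigma^{-1} · (x - mu) = (0.4425, -0.4253, -0.8276).
  (x - mu)^T · [Sigma^{-1} · (x - mu)] = (1)·(0.4425) + (-3)·(-0.4253) + (-2)·(-0.8276) = 3.3736.

Step 4 — take square root: d = √(3.3736) ≈ 1.8367.

d(x, mu) = √(3.3736) ≈ 1.8367


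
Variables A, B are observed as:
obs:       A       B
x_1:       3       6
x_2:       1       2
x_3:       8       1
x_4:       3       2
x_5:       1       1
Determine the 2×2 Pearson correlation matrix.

Step 1 — column means:
  mean(A) = (3 + 1 + 8 + 3 + 1) / 5 = 16/5 = 3.2
  mean(B) = (6 + 2 + 1 + 2 + 1) / 5 = 12/5 = 2.4

Step 2 — sample variances and covariances s[i,j] = (1/(n-1)) · Σ_k (x_{k,i} - mean_i) · (x_{k,j} - mean_j), with n-1 = 4:
  s[A,A] = ((-0.2)·(-0.2) + (-2.2)·(-2.2) + (4.8)·(4.8) + (-0.2)·(-0.2) + (-2.2)·(-2.2)) / 4 = 32.8/4 = 8.2
  s[A,B] = ((-0.2)·(3.6) + (-2.2)·(-0.4) + (4.8)·(-1.4) + (-0.2)·(-0.4) + (-2.2)·(-1.4)) / 4 = -3.4/4 = -0.85
  s[B,B] = ((3.6)·(3.6) + (-0.4)·(-0.4) + (-1.4)·(-1.4) + (-0.4)·(-0.4) + (-1.4)·(-1.4)) / 4 = 17.2/4 = 4.3
  Sample standard deviations s_i = √(s[i,i]):
  s(A) = √(8.2) = 2.8636
  s(B) = √(4.3) = 2.0736

Step 3 — r_{ij} = s_{ij} / (s_i · s_j):
  r[A,A] = 1 (diagonal).
  r[A,B] = -0.85 / (2.8636 · 2.0736) = -0.85 / 5.938 = -0.1431
  r[B,B] = 1 (diagonal).

R is symmetric with unit diagonal. Assembling:

R = [[1, -0.1431],
 [-0.1431, 1]]


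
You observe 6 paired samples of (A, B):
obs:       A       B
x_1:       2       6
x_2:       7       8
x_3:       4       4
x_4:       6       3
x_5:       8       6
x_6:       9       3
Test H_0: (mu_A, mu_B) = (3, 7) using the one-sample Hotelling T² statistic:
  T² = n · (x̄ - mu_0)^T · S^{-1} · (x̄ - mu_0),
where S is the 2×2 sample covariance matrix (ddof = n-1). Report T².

Step 1 — sample mean vector:
  mean(A) = (2 + 7 + 4 + 6 + 8 + 9) / 6 = 36/6 = 6
  mean(B) = (6 + 8 + 4 + 3 + 6 + 3) / 6 = 30/6 = 5
  x̄ = (6, 5),  deviation x̄ - mu_0 = (6, 5) - (3, 7) = (3, -2).

Step 2 — sample covariance matrix, S[i,j] = (1/(n-1)) · Σ_k (x_{k,i} - mean_i) · (x_{k,j} - mean_j), divisor n-1 = 5:
  S[A,A] = ((-4)·(-4) + (1)·(1) + (-2)·(-2) + (0)·(0) + (2)·(2) + (3)·(3)) / 5 = 34/5 = 6.8
  S[A,B] = ((-4)·(1) + (1)·(3) + (-2)·(-1) + (0)·(-2) + (2)·(1) + (3)·(-2)) / 5 = -3/5 = -0.6
  S[B,B] = ((1)·(1) + (3)·(3) + (-1)·(-1) + (-2)·(-2) + (1)·(1) + (-2)·(-2)) / 5 = 20/5 = 4
  S = [[6.8, -0.6],
 [-0.6, 4]].

Step 3 — invert S. det(S) = 6.8·4 - (-0.6)² = 26.84.
  S^{-1} = (1/det) · [[d, -b], [-b, a]] = [[0.149, 0.0224],
 [0.0224, 0.2534]].

Step 4 — quadratic form (x̄ - mu_0)^T · S^{-1} · (x̄ - mu_0):
  S^{-1} · (x̄ - mu_0) = (0.4024, -0.4396),
  (x̄ - mu_0)^T · [...] = (3)·(0.4024) + (-2)·(-0.4396) = 2.0864.

Step 5 — scale by n: T² = 6 · 2.0864 = 12.5186.

T² ≈ 12.5186


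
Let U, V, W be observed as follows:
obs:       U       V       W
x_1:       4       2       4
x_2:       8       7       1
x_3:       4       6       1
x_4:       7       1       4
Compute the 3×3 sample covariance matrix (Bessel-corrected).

Step 1 — column means:
  mean(U) = (4 + 8 + 4 + 7) / 4 = 23/4 = 5.75
  mean(V) = (2 + 7 + 6 + 1) / 4 = 16/4 = 4
  mean(W) = (4 + 1 + 1 + 4) / 4 = 10/4 = 2.5

Step 2 — sample covariance S[i,j] = (1/(n-1)) · Σ_k (x_{k,i} - mean_i) · (x_{k,j} - mean_j), with n-1 = 3.
  S[U,U] = ((-1.75)·(-1.75) + (2.25)·(2.25) + (-1.75)·(-1.75) + (1.25)·(1.25)) / 3 = 12.75/3 = 4.25
  S[U,V] = ((-1.75)·(-2) + (2.25)·(3) + (-1.75)·(2) + (1.25)·(-3)) / 3 = 3/3 = 1
  S[U,W] = ((-1.75)·(1.5) + (2.25)·(-1.5) + (-1.75)·(-1.5) + (1.25)·(1.5)) / 3 = -1.5/3 = -0.5
  S[V,V] = ((-2)·(-2) + (3)·(3) + (2)·(2) + (-3)·(-3)) / 3 = 26/3 = 8.6667
  S[V,W] = ((-2)·(1.5) + (3)·(-1.5) + (2)·(-1.5) + (-3)·(1.5)) / 3 = -15/3 = -5
  S[W,W] = ((1.5)·(1.5) + (-1.5)·(-1.5) + (-1.5)·(-1.5) + (1.5)·(1.5)) / 3 = 9/3 = 3

S is symmetric (S[j,i] = S[i,j]). Assembling:

S = [[4.25, 1, -0.5],
 [1, 8.6667, -5],
 [-0.5, -5, 3]]


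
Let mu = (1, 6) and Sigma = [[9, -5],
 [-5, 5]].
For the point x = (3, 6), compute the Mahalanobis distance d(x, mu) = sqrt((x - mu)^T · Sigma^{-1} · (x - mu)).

Step 1 — centre the observation: (x - mu) = (2, 0).

Step 2 — invert Sigma. det(Sigma) = 9·5 - (-5)² = 20.
  Sigma^{-1} = (1/det) · [[d, -b], [-b, a]] = [[0.25, 0.25],
 [0.25, 0.45]].

Step 3 — form the quadratic (x - mu)^T · Sigma^{-1} · (x - mu):
  Sigma^{-1} · (x - mu) = (0.5, 0.5).
  (x - mu)^T · [Sigma^{-1} · (x - mu)] = (2)·(0.5) + (0)·(0.5) = 1.

Step 4 — take square root: d = √(1) ≈ 1.

d(x, mu) = √(1) ≈ 1


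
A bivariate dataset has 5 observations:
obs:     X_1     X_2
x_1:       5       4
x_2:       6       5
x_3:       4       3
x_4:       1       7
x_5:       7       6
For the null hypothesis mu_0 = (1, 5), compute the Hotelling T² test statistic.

Step 1 — sample mean vector:
  mean(X_1) = (5 + 6 + 4 + 1 + 7) / 5 = 23/5 = 4.6
  mean(X_2) = (4 + 5 + 3 + 7 + 6) / 5 = 25/5 = 5
  x̄ = (4.6, 5),  deviation x̄ - mu_0 = (4.6, 5) - (1, 5) = (3.6, 0).

Step 2 — sample covariance matrix, S[i,j] = (1/(n-1)) · Σ_k (x_{k,i} - mean_i) · (x_{k,j} - mean_j), divisor n-1 = 4:
  S[X_1,X_1] = ((0.4)·(0.4) + (1.4)·(1.4) + (-0.6)·(-0.6) + (-3.6)·(-3.6) + (2.4)·(2.4)) / 4 = 21.2/4 = 5.3
  S[X_1,X_2] = ((0.4)·(-1) + (1.4)·(0) + (-0.6)·(-2) + (-3.6)·(2) + (2.4)·(1)) / 4 = -4/4 = -1
  S[X_2,X_2] = ((-1)·(-1) + (0)·(0) + (-2)·(-2) + (2)·(2) + (1)·(1)) / 4 = 10/4 = 2.5
  S = [[5.3, -1],
 [-1, 2.5]].

Step 3 — invert S. det(S) = 5.3·2.5 - (-1)² = 12.25.
  S^{-1} = (1/det) · [[d, -b], [-b, a]] = [[0.2041, 0.0816],
 [0.0816, 0.4327]].

Step 4 — quadratic form (x̄ - mu_0)^T · S^{-1} · (x̄ - mu_0):
  S^{-1} · (x̄ - mu_0) = (0.7347, 0.2939),
  (x̄ - mu_0)^T · [...] = (3.6)·(0.7347) + (0)·(0.2939) = 2.6449.

Step 5 — scale by n: T² = 5 · 2.6449 = 13.2245.

T² ≈ 13.2245


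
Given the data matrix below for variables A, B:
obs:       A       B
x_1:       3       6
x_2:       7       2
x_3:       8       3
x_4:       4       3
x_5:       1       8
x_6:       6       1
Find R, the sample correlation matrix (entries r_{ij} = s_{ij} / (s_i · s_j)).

Step 1 — column means:
  mean(A) = (3 + 7 + 8 + 4 + 1 + 6) / 6 = 29/6 = 4.8333
  mean(B) = (6 + 2 + 3 + 3 + 8 + 1) / 6 = 23/6 = 3.8333

Step 2 — sample variances and covariances s[i,j] = (1/(n-1)) · Σ_k (x_{k,i} - mean_i) · (x_{k,j} - mean_j), with n-1 = 5:
  s[A,A] = ((-1.8333)·(-1.8333) + (2.1667)·(2.1667) + (3.1667)·(3.1667) + (-0.8333)·(-0.8333) + (-3.8333)·(-3.8333) + (1.1667)·(1.1667)) / 5 = 34.8333/5 = 6.9667
  s[A,B] = ((-1.8333)·(2.1667) + (2.1667)·(-1.8333) + (3.1667)·(-0.8333) + (-0.8333)·(-0.8333) + (-3.8333)·(4.1667) + (1.1667)·(-2.8333)) / 5 = -29.1667/5 = -5.8333
  s[B,B] = ((2.1667)·(2.1667) + (-1.8333)·(-1.8333) + (-0.8333)·(-0.8333) + (-0.8333)·(-0.8333) + (4.1667)·(4.1667) + (-2.8333)·(-2.8333)) / 5 = 34.8333/5 = 6.9667
  Sample standard deviations s_i = √(s[i,i]):
  s(A) = √(6.9667) = 2.6394
  s(B) = √(6.9667) = 2.6394

Step 3 — r_{ij} = s_{ij} / (s_i · s_j):
  r[A,A] = 1 (diagonal).
  r[A,B] = -5.8333 / (2.6394 · 2.6394) = -5.8333 / 6.9667 = -0.8373
  r[B,B] = 1 (diagonal).

R is symmetric with unit diagonal. Assembling:

R = [[1, -0.8373],
 [-0.8373, 1]]


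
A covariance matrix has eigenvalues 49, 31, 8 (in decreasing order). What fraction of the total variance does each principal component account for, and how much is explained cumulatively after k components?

Step 1 — total variance = trace(Sigma) = Σ λ_i = 49 + 31 + 8 = 88.

Step 2 — fraction explained by component i = λ_i / Σ λ:
  PC1: 49/88 = 0.5568
  PC2: 31/88 = 0.3523
  PC3: 8/88 = 0.0909

Step 3 — cumulative fraction after k components = (λ_1 + ... + λ_k) / Σ λ:
  k = 1: 49/88 = 0.5568
  k = 2: (49 + 31)/88 = 80/88 = 0.9091
  k = 3: (49 + 31 + 8)/88 = 88/88 = 1

Summary (fraction, with percent):

explained: PC1 0.5568 (55.68%), PC2 0.3523 (35.23%), PC3 0.0909 (9.09%);  cumulative: 0.5568, 0.9091, 1


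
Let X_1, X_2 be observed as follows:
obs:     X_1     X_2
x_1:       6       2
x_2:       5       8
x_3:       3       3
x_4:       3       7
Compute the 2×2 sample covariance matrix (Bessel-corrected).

Step 1 — column means:
  mean(X_1) = (6 + 5 + 3 + 3) / 4 = 17/4 = 4.25
  mean(X_2) = (2 + 8 + 3 + 7) / 4 = 20/4 = 5

Step 2 — sample covariance S[i,j] = (1/(n-1)) · Σ_k (x_{k,i} - mean_i) · (x_{k,j} - mean_j), with n-1 = 3.
  S[X_1,X_1] = ((1.75)·(1.75) + (0.75)·(0.75) + (-1.25)·(-1.25) + (-1.25)·(-1.25)) / 3 = 6.75/3 = 2.25
  S[X_1,X_2] = ((1.75)·(-3) + (0.75)·(3) + (-1.25)·(-2) + (-1.25)·(2)) / 3 = -3/3 = -1
  S[X_2,X_2] = ((-3)·(-3) + (3)·(3) + (-2)·(-2) + (2)·(2)) / 3 = 26/3 = 8.6667

S is symmetric (S[j,i] = S[i,j]). Assembling:

S = [[2.25, -1],
 [-1, 8.6667]]


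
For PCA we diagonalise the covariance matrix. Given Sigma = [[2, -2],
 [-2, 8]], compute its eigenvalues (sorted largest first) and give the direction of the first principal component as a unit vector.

Step 1 — characteristic polynomial of 2×2 Sigma:
  det(Sigma - λI) = λ² - trace · λ + det = 0.
  trace = 2 + 8 = 10, det = 2·8 - (-2)² = 12.
Step 2 — discriminant:
  Δ = trace² - 4·det = 100 - 48 = 52.
Step 3 — eigenvalues:
  λ = (trace ± √Δ)/2 = (10 ± 7.2111)/2,
  λ_1 = 8.6056,  λ_2 = 1.3944.

Step 4 — unit eigenvector for λ_1: solve (Sigma - λ_1 I)v = 0. First row:
  (2 - 8.6056)·v_x + (-2)·v_y = 0, i.e. (-6.6056)·v_x + (-2)·v_y = 0,
  so v ∝ (b, λ_1 - a) = (-2, 6.6056); multiply by -1 so the first entry is positive: u = (2, -6.6056).
  ||u|| = √((2)² + (-6.6056)²) = √(47.6333) ≈ 6.9017,
  v_1 = u/||u|| ≈ (0.2898, -0.9571) (||v_1|| = 1).

λ_1 = 8.6056,  λ_2 = 1.3944;  v_1 ≈ (0.2898, -0.9571)


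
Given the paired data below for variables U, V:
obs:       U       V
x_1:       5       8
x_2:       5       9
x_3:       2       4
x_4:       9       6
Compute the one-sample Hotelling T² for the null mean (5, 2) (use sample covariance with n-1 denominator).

Step 1 — sample mean vector:
  mean(U) = (5 + 5 + 2 + 9) / 4 = 21/4 = 5.25
  mean(V) = (8 + 9 + 4 + 6) / 4 = 27/4 = 6.75
  x̄ = (5.25, 6.75),  deviation x̄ - mu_0 = (5.25, 6.75) - (5, 2) = (0.25, 4.75).

Step 2 — sample covariance matrix, S[i,j] = (1/(n-1)) · Σ_k (x_{k,i} - mean_i) · (x_{k,j} - mean_j), divisor n-1 = 3:
  S[U,U] = ((-0.25)·(-0.25) + (-0.25)·(-0.25) + (-3.25)·(-3.25) + (3.75)·(3.75)) / 3 = 24.75/3 = 8.25
  S[U,V] = ((-0.25)·(1.25) + (-0.25)·(2.25) + (-3.25)·(-2.75) + (3.75)·(-0.75)) / 3 = 5.25/3 = 1.75
  S[V,V] = ((1.25)·(1.25) + (2.25)·(2.25) + (-2.75)·(-2.75) + (-0.75)·(-0.75)) / 3 = 14.75/3 = 4.9167
  S = [[8.25, 1.75],
 [1.75, 4.9167]].

Step 3 — invert S. det(S) = 8.25·4.9167 - (1.75)² = 37.5.
  S^{-1} = (1/det) · [[d, -b], [-b, a]] = [[0.1311, -0.0467],
 [-0.0467, 0.22]].

Step 4 — quadratic form (x̄ - mu_0)^T · S^{-1} · (x̄ - mu_0):
  S^{-1} · (x̄ - mu_0) = (-0.1889, 1.0333),
  (x̄ - mu_0)^T · [...] = (0.25)·(-0.1889) + (4.75)·(1.0333) = 4.8611.

Step 5 — scale by n: T² = 4 · 4.8611 = 19.4444.

T² ≈ 19.4444


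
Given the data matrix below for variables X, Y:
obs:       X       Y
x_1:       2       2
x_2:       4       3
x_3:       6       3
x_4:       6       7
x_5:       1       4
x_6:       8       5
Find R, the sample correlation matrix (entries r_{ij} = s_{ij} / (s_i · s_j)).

Step 1 — column means:
  mean(X) = (2 + 4 + 6 + 6 + 1 + 8) / 6 = 27/6 = 4.5
  mean(Y) = (2 + 3 + 3 + 7 + 4 + 5) / 6 = 24/6 = 4

Step 2 — sample variances and covariances s[i,j] = (1/(n-1)) · Σ_k (x_{k,i} - mean_i) · (x_{k,j} - mean_j), with n-1 = 5:
  s[X,X] = ((-2.5)·(-2.5) + (-0.5)·(-0.5) + (1.5)·(1.5) + (1.5)·(1.5) + (-3.5)·(-3.5) + (3.5)·(3.5)) / 5 = 35.5/5 = 7.1
  s[X,Y] = ((-2.5)·(-2) + (-0.5)·(-1) + (1.5)·(-1) + (1.5)·(3) + (-3.5)·(0) + (3.5)·(1)) / 5 = 12/5 = 2.4
  s[Y,Y] = ((-2)·(-2) + (-1)·(-1) + (-1)·(-1) + (3)·(3) + (0)·(0) + (1)·(1)) / 5 = 16/5 = 3.2
  Sample standard deviations s_i = √(s[i,i]):
  s(X) = √(7.1) = 2.6646
  s(Y) = √(3.2) = 1.7889

Step 3 — r_{ij} = s_{ij} / (s_i · s_j):
  r[X,X] = 1 (diagonal).
  r[X,Y] = 2.4 / (2.6646 · 1.7889) = 2.4 / 4.7666 = 0.5035
  r[Y,Y] = 1 (diagonal).

R is symmetric with unit diagonal. Assembling:

R = [[1, 0.5035],
 [0.5035, 1]]
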